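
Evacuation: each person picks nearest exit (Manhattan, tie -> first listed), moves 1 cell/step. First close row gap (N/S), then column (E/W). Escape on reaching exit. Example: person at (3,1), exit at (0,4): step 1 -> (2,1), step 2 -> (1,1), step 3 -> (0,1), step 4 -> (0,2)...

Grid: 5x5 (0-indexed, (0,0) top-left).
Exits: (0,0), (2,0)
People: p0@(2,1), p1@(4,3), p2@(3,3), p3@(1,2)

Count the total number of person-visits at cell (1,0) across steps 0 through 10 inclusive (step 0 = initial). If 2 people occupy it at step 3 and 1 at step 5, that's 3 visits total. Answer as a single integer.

Step 0: p0@(2,1) p1@(4,3) p2@(3,3) p3@(1,2) -> at (1,0): 0 [-], cum=0
Step 1: p0@ESC p1@(3,3) p2@(2,3) p3@(0,2) -> at (1,0): 0 [-], cum=0
Step 2: p0@ESC p1@(2,3) p2@(2,2) p3@(0,1) -> at (1,0): 0 [-], cum=0
Step 3: p0@ESC p1@(2,2) p2@(2,1) p3@ESC -> at (1,0): 0 [-], cum=0
Step 4: p0@ESC p1@(2,1) p2@ESC p3@ESC -> at (1,0): 0 [-], cum=0
Step 5: p0@ESC p1@ESC p2@ESC p3@ESC -> at (1,0): 0 [-], cum=0
Total visits = 0

Answer: 0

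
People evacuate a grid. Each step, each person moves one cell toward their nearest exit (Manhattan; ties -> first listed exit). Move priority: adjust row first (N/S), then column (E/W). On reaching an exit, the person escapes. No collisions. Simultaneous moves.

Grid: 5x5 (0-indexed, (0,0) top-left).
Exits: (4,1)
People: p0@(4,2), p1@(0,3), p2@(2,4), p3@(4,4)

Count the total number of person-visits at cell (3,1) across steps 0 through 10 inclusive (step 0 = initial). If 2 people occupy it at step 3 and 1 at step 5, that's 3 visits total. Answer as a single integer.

Answer: 0

Derivation:
Step 0: p0@(4,2) p1@(0,3) p2@(2,4) p3@(4,4) -> at (3,1): 0 [-], cum=0
Step 1: p0@ESC p1@(1,3) p2@(3,4) p3@(4,3) -> at (3,1): 0 [-], cum=0
Step 2: p0@ESC p1@(2,3) p2@(4,4) p3@(4,2) -> at (3,1): 0 [-], cum=0
Step 3: p0@ESC p1@(3,3) p2@(4,3) p3@ESC -> at (3,1): 0 [-], cum=0
Step 4: p0@ESC p1@(4,3) p2@(4,2) p3@ESC -> at (3,1): 0 [-], cum=0
Step 5: p0@ESC p1@(4,2) p2@ESC p3@ESC -> at (3,1): 0 [-], cum=0
Step 6: p0@ESC p1@ESC p2@ESC p3@ESC -> at (3,1): 0 [-], cum=0
Total visits = 0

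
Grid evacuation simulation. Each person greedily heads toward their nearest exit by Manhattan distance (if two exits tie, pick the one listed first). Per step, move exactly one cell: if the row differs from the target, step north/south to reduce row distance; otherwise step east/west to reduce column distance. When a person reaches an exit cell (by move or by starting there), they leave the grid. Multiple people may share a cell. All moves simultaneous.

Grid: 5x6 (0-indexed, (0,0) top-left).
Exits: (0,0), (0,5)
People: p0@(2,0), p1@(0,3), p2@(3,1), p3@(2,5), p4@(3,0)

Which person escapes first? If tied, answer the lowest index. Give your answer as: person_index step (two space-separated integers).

Step 1: p0:(2,0)->(1,0) | p1:(0,3)->(0,4) | p2:(3,1)->(2,1) | p3:(2,5)->(1,5) | p4:(3,0)->(2,0)
Step 2: p0:(1,0)->(0,0)->EXIT | p1:(0,4)->(0,5)->EXIT | p2:(2,1)->(1,1) | p3:(1,5)->(0,5)->EXIT | p4:(2,0)->(1,0)
Step 3: p0:escaped | p1:escaped | p2:(1,1)->(0,1) | p3:escaped | p4:(1,0)->(0,0)->EXIT
Step 4: p0:escaped | p1:escaped | p2:(0,1)->(0,0)->EXIT | p3:escaped | p4:escaped
Exit steps: [2, 2, 4, 2, 3]
First to escape: p0 at step 2

Answer: 0 2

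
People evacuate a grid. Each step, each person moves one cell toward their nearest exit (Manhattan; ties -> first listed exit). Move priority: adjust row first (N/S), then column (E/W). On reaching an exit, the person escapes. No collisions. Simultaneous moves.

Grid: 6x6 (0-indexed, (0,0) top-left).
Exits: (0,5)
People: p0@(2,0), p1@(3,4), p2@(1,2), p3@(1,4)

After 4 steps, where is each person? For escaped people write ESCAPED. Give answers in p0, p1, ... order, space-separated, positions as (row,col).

Step 1: p0:(2,0)->(1,0) | p1:(3,4)->(2,4) | p2:(1,2)->(0,2) | p3:(1,4)->(0,4)
Step 2: p0:(1,0)->(0,0) | p1:(2,4)->(1,4) | p2:(0,2)->(0,3) | p3:(0,4)->(0,5)->EXIT
Step 3: p0:(0,0)->(0,1) | p1:(1,4)->(0,4) | p2:(0,3)->(0,4) | p3:escaped
Step 4: p0:(0,1)->(0,2) | p1:(0,4)->(0,5)->EXIT | p2:(0,4)->(0,5)->EXIT | p3:escaped

(0,2) ESCAPED ESCAPED ESCAPED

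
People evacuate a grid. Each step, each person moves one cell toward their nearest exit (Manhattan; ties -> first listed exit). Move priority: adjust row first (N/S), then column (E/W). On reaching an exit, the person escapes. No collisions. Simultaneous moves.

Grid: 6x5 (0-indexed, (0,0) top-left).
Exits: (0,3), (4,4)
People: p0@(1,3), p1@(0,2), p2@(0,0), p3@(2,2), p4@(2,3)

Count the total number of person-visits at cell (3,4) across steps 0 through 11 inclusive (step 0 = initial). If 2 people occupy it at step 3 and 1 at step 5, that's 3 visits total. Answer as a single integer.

Answer: 0

Derivation:
Step 0: p0@(1,3) p1@(0,2) p2@(0,0) p3@(2,2) p4@(2,3) -> at (3,4): 0 [-], cum=0
Step 1: p0@ESC p1@ESC p2@(0,1) p3@(1,2) p4@(1,3) -> at (3,4): 0 [-], cum=0
Step 2: p0@ESC p1@ESC p2@(0,2) p3@(0,2) p4@ESC -> at (3,4): 0 [-], cum=0
Step 3: p0@ESC p1@ESC p2@ESC p3@ESC p4@ESC -> at (3,4): 0 [-], cum=0
Total visits = 0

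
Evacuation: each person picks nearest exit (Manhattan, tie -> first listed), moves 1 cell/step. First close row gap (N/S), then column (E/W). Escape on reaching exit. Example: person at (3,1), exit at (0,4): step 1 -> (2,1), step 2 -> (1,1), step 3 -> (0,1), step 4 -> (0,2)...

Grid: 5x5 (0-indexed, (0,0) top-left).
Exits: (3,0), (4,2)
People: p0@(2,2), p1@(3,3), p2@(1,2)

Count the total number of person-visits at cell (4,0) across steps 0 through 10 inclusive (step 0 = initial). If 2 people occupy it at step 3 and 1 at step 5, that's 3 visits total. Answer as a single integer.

Answer: 0

Derivation:
Step 0: p0@(2,2) p1@(3,3) p2@(1,2) -> at (4,0): 0 [-], cum=0
Step 1: p0@(3,2) p1@(4,3) p2@(2,2) -> at (4,0): 0 [-], cum=0
Step 2: p0@ESC p1@ESC p2@(3,2) -> at (4,0): 0 [-], cum=0
Step 3: p0@ESC p1@ESC p2@ESC -> at (4,0): 0 [-], cum=0
Total visits = 0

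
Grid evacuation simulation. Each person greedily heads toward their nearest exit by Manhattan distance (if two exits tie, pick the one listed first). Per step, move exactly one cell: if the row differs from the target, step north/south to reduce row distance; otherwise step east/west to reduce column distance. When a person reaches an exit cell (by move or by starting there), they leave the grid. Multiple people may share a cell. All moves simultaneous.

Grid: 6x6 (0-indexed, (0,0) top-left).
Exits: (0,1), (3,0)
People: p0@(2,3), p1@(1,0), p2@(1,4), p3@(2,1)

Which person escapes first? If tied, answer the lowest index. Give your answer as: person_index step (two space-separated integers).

Step 1: p0:(2,3)->(1,3) | p1:(1,0)->(0,0) | p2:(1,4)->(0,4) | p3:(2,1)->(1,1)
Step 2: p0:(1,3)->(0,3) | p1:(0,0)->(0,1)->EXIT | p2:(0,4)->(0,3) | p3:(1,1)->(0,1)->EXIT
Step 3: p0:(0,3)->(0,2) | p1:escaped | p2:(0,3)->(0,2) | p3:escaped
Step 4: p0:(0,2)->(0,1)->EXIT | p1:escaped | p2:(0,2)->(0,1)->EXIT | p3:escaped
Exit steps: [4, 2, 4, 2]
First to escape: p1 at step 2

Answer: 1 2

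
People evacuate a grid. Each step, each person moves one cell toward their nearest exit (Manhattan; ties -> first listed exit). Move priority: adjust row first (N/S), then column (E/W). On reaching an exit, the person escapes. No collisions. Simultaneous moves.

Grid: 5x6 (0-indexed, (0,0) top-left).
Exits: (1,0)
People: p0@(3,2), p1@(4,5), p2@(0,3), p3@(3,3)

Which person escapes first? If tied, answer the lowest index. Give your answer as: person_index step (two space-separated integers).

Step 1: p0:(3,2)->(2,2) | p1:(4,5)->(3,5) | p2:(0,3)->(1,3) | p3:(3,3)->(2,3)
Step 2: p0:(2,2)->(1,2) | p1:(3,5)->(2,5) | p2:(1,3)->(1,2) | p3:(2,3)->(1,3)
Step 3: p0:(1,2)->(1,1) | p1:(2,5)->(1,5) | p2:(1,2)->(1,1) | p3:(1,3)->(1,2)
Step 4: p0:(1,1)->(1,0)->EXIT | p1:(1,5)->(1,4) | p2:(1,1)->(1,0)->EXIT | p3:(1,2)->(1,1)
Step 5: p0:escaped | p1:(1,4)->(1,3) | p2:escaped | p3:(1,1)->(1,0)->EXIT
Step 6: p0:escaped | p1:(1,3)->(1,2) | p2:escaped | p3:escaped
Step 7: p0:escaped | p1:(1,2)->(1,1) | p2:escaped | p3:escaped
Step 8: p0:escaped | p1:(1,1)->(1,0)->EXIT | p2:escaped | p3:escaped
Exit steps: [4, 8, 4, 5]
First to escape: p0 at step 4

Answer: 0 4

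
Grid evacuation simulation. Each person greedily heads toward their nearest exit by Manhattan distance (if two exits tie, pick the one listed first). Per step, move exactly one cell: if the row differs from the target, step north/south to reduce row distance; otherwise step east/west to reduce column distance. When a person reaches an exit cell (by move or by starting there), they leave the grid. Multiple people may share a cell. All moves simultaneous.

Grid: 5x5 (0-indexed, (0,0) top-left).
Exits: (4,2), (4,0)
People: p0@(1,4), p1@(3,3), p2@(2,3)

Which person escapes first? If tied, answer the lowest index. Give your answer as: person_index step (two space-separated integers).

Step 1: p0:(1,4)->(2,4) | p1:(3,3)->(4,3) | p2:(2,3)->(3,3)
Step 2: p0:(2,4)->(3,4) | p1:(4,3)->(4,2)->EXIT | p2:(3,3)->(4,3)
Step 3: p0:(3,4)->(4,4) | p1:escaped | p2:(4,3)->(4,2)->EXIT
Step 4: p0:(4,4)->(4,3) | p1:escaped | p2:escaped
Step 5: p0:(4,3)->(4,2)->EXIT | p1:escaped | p2:escaped
Exit steps: [5, 2, 3]
First to escape: p1 at step 2

Answer: 1 2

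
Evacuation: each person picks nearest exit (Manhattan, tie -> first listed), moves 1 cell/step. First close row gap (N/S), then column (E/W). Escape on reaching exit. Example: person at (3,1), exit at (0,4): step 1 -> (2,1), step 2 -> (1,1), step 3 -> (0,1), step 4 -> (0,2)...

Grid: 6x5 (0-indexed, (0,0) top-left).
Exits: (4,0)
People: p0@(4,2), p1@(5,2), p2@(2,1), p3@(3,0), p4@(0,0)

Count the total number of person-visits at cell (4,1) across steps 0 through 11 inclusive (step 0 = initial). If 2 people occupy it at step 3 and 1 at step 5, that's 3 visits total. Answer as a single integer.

Answer: 3

Derivation:
Step 0: p0@(4,2) p1@(5,2) p2@(2,1) p3@(3,0) p4@(0,0) -> at (4,1): 0 [-], cum=0
Step 1: p0@(4,1) p1@(4,2) p2@(3,1) p3@ESC p4@(1,0) -> at (4,1): 1 [p0], cum=1
Step 2: p0@ESC p1@(4,1) p2@(4,1) p3@ESC p4@(2,0) -> at (4,1): 2 [p1,p2], cum=3
Step 3: p0@ESC p1@ESC p2@ESC p3@ESC p4@(3,0) -> at (4,1): 0 [-], cum=3
Step 4: p0@ESC p1@ESC p2@ESC p3@ESC p4@ESC -> at (4,1): 0 [-], cum=3
Total visits = 3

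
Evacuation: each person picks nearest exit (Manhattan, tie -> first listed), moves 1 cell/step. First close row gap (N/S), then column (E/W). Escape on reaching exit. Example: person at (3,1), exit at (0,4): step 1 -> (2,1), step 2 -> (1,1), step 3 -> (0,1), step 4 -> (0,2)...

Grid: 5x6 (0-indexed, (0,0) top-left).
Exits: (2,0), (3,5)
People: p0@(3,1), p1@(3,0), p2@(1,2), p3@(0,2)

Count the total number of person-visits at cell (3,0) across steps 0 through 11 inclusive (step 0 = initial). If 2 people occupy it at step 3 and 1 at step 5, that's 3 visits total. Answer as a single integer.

Step 0: p0@(3,1) p1@(3,0) p2@(1,2) p3@(0,2) -> at (3,0): 1 [p1], cum=1
Step 1: p0@(2,1) p1@ESC p2@(2,2) p3@(1,2) -> at (3,0): 0 [-], cum=1
Step 2: p0@ESC p1@ESC p2@(2,1) p3@(2,2) -> at (3,0): 0 [-], cum=1
Step 3: p0@ESC p1@ESC p2@ESC p3@(2,1) -> at (3,0): 0 [-], cum=1
Step 4: p0@ESC p1@ESC p2@ESC p3@ESC -> at (3,0): 0 [-], cum=1
Total visits = 1

Answer: 1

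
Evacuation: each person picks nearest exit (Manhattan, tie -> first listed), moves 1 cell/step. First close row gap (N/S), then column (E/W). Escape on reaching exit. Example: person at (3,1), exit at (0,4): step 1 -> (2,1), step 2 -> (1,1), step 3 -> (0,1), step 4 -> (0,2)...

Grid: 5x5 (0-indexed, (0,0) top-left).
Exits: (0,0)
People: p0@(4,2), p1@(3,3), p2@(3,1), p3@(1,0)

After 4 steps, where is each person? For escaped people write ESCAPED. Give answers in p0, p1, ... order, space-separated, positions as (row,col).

Step 1: p0:(4,2)->(3,2) | p1:(3,3)->(2,3) | p2:(3,1)->(2,1) | p3:(1,0)->(0,0)->EXIT
Step 2: p0:(3,2)->(2,2) | p1:(2,3)->(1,3) | p2:(2,1)->(1,1) | p3:escaped
Step 3: p0:(2,2)->(1,2) | p1:(1,3)->(0,3) | p2:(1,1)->(0,1) | p3:escaped
Step 4: p0:(1,2)->(0,2) | p1:(0,3)->(0,2) | p2:(0,1)->(0,0)->EXIT | p3:escaped

(0,2) (0,2) ESCAPED ESCAPED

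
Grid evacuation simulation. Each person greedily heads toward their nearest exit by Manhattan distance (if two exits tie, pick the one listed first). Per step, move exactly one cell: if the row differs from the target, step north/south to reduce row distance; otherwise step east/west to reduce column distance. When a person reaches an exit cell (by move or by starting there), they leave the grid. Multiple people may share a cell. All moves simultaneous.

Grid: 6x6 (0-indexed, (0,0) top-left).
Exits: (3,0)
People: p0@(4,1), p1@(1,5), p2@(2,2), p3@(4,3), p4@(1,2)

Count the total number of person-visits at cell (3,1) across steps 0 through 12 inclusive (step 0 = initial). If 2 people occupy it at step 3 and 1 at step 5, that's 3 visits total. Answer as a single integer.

Answer: 5

Derivation:
Step 0: p0@(4,1) p1@(1,5) p2@(2,2) p3@(4,3) p4@(1,2) -> at (3,1): 0 [-], cum=0
Step 1: p0@(3,1) p1@(2,5) p2@(3,2) p3@(3,3) p4@(2,2) -> at (3,1): 1 [p0], cum=1
Step 2: p0@ESC p1@(3,5) p2@(3,1) p3@(3,2) p4@(3,2) -> at (3,1): 1 [p2], cum=2
Step 3: p0@ESC p1@(3,4) p2@ESC p3@(3,1) p4@(3,1) -> at (3,1): 2 [p3,p4], cum=4
Step 4: p0@ESC p1@(3,3) p2@ESC p3@ESC p4@ESC -> at (3,1): 0 [-], cum=4
Step 5: p0@ESC p1@(3,2) p2@ESC p3@ESC p4@ESC -> at (3,1): 0 [-], cum=4
Step 6: p0@ESC p1@(3,1) p2@ESC p3@ESC p4@ESC -> at (3,1): 1 [p1], cum=5
Step 7: p0@ESC p1@ESC p2@ESC p3@ESC p4@ESC -> at (3,1): 0 [-], cum=5
Total visits = 5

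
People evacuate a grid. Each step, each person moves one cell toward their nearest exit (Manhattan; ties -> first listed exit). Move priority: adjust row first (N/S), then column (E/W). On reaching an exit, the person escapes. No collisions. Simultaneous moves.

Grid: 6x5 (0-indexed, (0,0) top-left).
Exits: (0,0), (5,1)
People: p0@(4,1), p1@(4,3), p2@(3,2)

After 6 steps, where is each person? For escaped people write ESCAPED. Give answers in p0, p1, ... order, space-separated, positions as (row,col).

Step 1: p0:(4,1)->(5,1)->EXIT | p1:(4,3)->(5,3) | p2:(3,2)->(4,2)
Step 2: p0:escaped | p1:(5,3)->(5,2) | p2:(4,2)->(5,2)
Step 3: p0:escaped | p1:(5,2)->(5,1)->EXIT | p2:(5,2)->(5,1)->EXIT

ESCAPED ESCAPED ESCAPED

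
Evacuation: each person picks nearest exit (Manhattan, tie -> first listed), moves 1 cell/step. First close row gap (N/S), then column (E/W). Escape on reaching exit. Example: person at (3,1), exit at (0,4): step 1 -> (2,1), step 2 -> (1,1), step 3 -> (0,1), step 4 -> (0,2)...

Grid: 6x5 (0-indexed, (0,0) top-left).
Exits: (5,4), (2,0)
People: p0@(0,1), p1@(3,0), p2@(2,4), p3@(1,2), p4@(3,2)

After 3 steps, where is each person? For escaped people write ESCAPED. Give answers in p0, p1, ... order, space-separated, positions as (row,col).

Step 1: p0:(0,1)->(1,1) | p1:(3,0)->(2,0)->EXIT | p2:(2,4)->(3,4) | p3:(1,2)->(2,2) | p4:(3,2)->(2,2)
Step 2: p0:(1,1)->(2,1) | p1:escaped | p2:(3,4)->(4,4) | p3:(2,2)->(2,1) | p4:(2,2)->(2,1)
Step 3: p0:(2,1)->(2,0)->EXIT | p1:escaped | p2:(4,4)->(5,4)->EXIT | p3:(2,1)->(2,0)->EXIT | p4:(2,1)->(2,0)->EXIT

ESCAPED ESCAPED ESCAPED ESCAPED ESCAPED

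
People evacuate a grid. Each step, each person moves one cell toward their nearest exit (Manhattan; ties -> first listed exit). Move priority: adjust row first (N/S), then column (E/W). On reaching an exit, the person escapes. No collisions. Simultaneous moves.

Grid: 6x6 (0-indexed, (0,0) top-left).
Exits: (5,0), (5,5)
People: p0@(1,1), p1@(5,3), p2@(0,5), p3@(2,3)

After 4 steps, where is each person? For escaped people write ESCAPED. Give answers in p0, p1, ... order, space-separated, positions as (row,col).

Step 1: p0:(1,1)->(2,1) | p1:(5,3)->(5,4) | p2:(0,5)->(1,5) | p3:(2,3)->(3,3)
Step 2: p0:(2,1)->(3,1) | p1:(5,4)->(5,5)->EXIT | p2:(1,5)->(2,5) | p3:(3,3)->(4,3)
Step 3: p0:(3,1)->(4,1) | p1:escaped | p2:(2,5)->(3,5) | p3:(4,3)->(5,3)
Step 4: p0:(4,1)->(5,1) | p1:escaped | p2:(3,5)->(4,5) | p3:(5,3)->(5,4)

(5,1) ESCAPED (4,5) (5,4)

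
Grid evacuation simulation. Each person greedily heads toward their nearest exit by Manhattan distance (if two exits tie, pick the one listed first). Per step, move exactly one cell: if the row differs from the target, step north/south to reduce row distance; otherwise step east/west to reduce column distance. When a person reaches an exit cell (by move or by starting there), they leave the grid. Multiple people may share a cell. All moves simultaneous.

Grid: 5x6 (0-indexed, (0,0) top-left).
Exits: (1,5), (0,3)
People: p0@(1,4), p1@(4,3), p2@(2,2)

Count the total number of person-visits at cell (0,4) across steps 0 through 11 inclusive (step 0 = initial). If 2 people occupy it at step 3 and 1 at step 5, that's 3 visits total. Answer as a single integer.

Step 0: p0@(1,4) p1@(4,3) p2@(2,2) -> at (0,4): 0 [-], cum=0
Step 1: p0@ESC p1@(3,3) p2@(1,2) -> at (0,4): 0 [-], cum=0
Step 2: p0@ESC p1@(2,3) p2@(0,2) -> at (0,4): 0 [-], cum=0
Step 3: p0@ESC p1@(1,3) p2@ESC -> at (0,4): 0 [-], cum=0
Step 4: p0@ESC p1@ESC p2@ESC -> at (0,4): 0 [-], cum=0
Total visits = 0

Answer: 0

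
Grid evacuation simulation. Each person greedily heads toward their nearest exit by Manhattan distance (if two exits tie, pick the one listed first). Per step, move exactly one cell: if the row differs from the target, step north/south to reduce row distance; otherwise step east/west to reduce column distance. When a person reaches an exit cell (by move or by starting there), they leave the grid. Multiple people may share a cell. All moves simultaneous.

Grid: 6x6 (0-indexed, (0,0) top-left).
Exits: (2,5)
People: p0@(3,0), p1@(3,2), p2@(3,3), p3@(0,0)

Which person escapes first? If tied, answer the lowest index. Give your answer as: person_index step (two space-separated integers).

Answer: 2 3

Derivation:
Step 1: p0:(3,0)->(2,0) | p1:(3,2)->(2,2) | p2:(3,3)->(2,3) | p3:(0,0)->(1,0)
Step 2: p0:(2,0)->(2,1) | p1:(2,2)->(2,3) | p2:(2,3)->(2,4) | p3:(1,0)->(2,0)
Step 3: p0:(2,1)->(2,2) | p1:(2,3)->(2,4) | p2:(2,4)->(2,5)->EXIT | p3:(2,0)->(2,1)
Step 4: p0:(2,2)->(2,3) | p1:(2,4)->(2,5)->EXIT | p2:escaped | p3:(2,1)->(2,2)
Step 5: p0:(2,3)->(2,4) | p1:escaped | p2:escaped | p3:(2,2)->(2,3)
Step 6: p0:(2,4)->(2,5)->EXIT | p1:escaped | p2:escaped | p3:(2,3)->(2,4)
Step 7: p0:escaped | p1:escaped | p2:escaped | p3:(2,4)->(2,5)->EXIT
Exit steps: [6, 4, 3, 7]
First to escape: p2 at step 3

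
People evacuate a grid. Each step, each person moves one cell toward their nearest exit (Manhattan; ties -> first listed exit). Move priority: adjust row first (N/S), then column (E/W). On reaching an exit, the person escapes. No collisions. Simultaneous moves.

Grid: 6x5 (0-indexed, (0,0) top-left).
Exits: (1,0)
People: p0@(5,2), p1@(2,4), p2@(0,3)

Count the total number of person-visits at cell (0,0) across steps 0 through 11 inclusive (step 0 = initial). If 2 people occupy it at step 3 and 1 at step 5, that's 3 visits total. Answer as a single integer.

Step 0: p0@(5,2) p1@(2,4) p2@(0,3) -> at (0,0): 0 [-], cum=0
Step 1: p0@(4,2) p1@(1,4) p2@(1,3) -> at (0,0): 0 [-], cum=0
Step 2: p0@(3,2) p1@(1,3) p2@(1,2) -> at (0,0): 0 [-], cum=0
Step 3: p0@(2,2) p1@(1,2) p2@(1,1) -> at (0,0): 0 [-], cum=0
Step 4: p0@(1,2) p1@(1,1) p2@ESC -> at (0,0): 0 [-], cum=0
Step 5: p0@(1,1) p1@ESC p2@ESC -> at (0,0): 0 [-], cum=0
Step 6: p0@ESC p1@ESC p2@ESC -> at (0,0): 0 [-], cum=0
Total visits = 0

Answer: 0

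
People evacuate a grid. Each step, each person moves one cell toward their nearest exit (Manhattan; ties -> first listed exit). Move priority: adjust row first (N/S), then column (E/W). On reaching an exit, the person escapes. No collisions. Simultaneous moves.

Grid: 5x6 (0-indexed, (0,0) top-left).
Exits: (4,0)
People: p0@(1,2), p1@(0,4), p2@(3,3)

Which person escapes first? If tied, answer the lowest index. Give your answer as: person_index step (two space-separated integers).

Answer: 2 4

Derivation:
Step 1: p0:(1,2)->(2,2) | p1:(0,4)->(1,4) | p2:(3,3)->(4,3)
Step 2: p0:(2,2)->(3,2) | p1:(1,4)->(2,4) | p2:(4,3)->(4,2)
Step 3: p0:(3,2)->(4,2) | p1:(2,4)->(3,4) | p2:(4,2)->(4,1)
Step 4: p0:(4,2)->(4,1) | p1:(3,4)->(4,4) | p2:(4,1)->(4,0)->EXIT
Step 5: p0:(4,1)->(4,0)->EXIT | p1:(4,4)->(4,3) | p2:escaped
Step 6: p0:escaped | p1:(4,3)->(4,2) | p2:escaped
Step 7: p0:escaped | p1:(4,2)->(4,1) | p2:escaped
Step 8: p0:escaped | p1:(4,1)->(4,0)->EXIT | p2:escaped
Exit steps: [5, 8, 4]
First to escape: p2 at step 4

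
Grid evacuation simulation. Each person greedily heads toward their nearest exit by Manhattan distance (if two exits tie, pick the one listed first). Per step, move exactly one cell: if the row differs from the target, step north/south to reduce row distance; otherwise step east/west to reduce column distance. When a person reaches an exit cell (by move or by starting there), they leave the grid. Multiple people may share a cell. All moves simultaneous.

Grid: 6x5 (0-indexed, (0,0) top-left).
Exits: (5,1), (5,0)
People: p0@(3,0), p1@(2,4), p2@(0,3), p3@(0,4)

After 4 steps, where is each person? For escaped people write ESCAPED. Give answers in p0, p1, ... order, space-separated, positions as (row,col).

Step 1: p0:(3,0)->(4,0) | p1:(2,4)->(3,4) | p2:(0,3)->(1,3) | p3:(0,4)->(1,4)
Step 2: p0:(4,0)->(5,0)->EXIT | p1:(3,4)->(4,4) | p2:(1,3)->(2,3) | p3:(1,4)->(2,4)
Step 3: p0:escaped | p1:(4,4)->(5,4) | p2:(2,3)->(3,3) | p3:(2,4)->(3,4)
Step 4: p0:escaped | p1:(5,4)->(5,3) | p2:(3,3)->(4,3) | p3:(3,4)->(4,4)

ESCAPED (5,3) (4,3) (4,4)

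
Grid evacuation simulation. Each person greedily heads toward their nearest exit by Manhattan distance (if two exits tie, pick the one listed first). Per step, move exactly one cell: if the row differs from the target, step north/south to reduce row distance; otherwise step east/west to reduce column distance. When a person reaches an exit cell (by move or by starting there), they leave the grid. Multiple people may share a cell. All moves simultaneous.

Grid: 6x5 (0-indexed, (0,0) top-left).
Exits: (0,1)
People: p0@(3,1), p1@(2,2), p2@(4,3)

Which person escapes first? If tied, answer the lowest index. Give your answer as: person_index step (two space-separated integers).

Step 1: p0:(3,1)->(2,1) | p1:(2,2)->(1,2) | p2:(4,3)->(3,3)
Step 2: p0:(2,1)->(1,1) | p1:(1,2)->(0,2) | p2:(3,3)->(2,3)
Step 3: p0:(1,1)->(0,1)->EXIT | p1:(0,2)->(0,1)->EXIT | p2:(2,3)->(1,3)
Step 4: p0:escaped | p1:escaped | p2:(1,3)->(0,3)
Step 5: p0:escaped | p1:escaped | p2:(0,3)->(0,2)
Step 6: p0:escaped | p1:escaped | p2:(0,2)->(0,1)->EXIT
Exit steps: [3, 3, 6]
First to escape: p0 at step 3

Answer: 0 3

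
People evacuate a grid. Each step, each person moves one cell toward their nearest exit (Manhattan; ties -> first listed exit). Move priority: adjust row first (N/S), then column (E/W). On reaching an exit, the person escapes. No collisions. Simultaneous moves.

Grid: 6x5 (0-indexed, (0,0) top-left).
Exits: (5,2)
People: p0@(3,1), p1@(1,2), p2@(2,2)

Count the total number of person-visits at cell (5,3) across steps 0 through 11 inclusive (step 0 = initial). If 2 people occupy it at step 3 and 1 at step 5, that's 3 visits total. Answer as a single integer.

Answer: 0

Derivation:
Step 0: p0@(3,1) p1@(1,2) p2@(2,2) -> at (5,3): 0 [-], cum=0
Step 1: p0@(4,1) p1@(2,2) p2@(3,2) -> at (5,3): 0 [-], cum=0
Step 2: p0@(5,1) p1@(3,2) p2@(4,2) -> at (5,3): 0 [-], cum=0
Step 3: p0@ESC p1@(4,2) p2@ESC -> at (5,3): 0 [-], cum=0
Step 4: p0@ESC p1@ESC p2@ESC -> at (5,3): 0 [-], cum=0
Total visits = 0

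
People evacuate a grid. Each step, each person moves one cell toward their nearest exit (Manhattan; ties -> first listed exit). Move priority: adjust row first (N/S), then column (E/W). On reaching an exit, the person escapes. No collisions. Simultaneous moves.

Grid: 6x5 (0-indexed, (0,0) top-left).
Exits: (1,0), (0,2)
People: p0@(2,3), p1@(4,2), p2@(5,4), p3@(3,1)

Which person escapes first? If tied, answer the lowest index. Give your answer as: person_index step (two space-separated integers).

Answer: 0 3

Derivation:
Step 1: p0:(2,3)->(1,3) | p1:(4,2)->(3,2) | p2:(5,4)->(4,4) | p3:(3,1)->(2,1)
Step 2: p0:(1,3)->(0,3) | p1:(3,2)->(2,2) | p2:(4,4)->(3,4) | p3:(2,1)->(1,1)
Step 3: p0:(0,3)->(0,2)->EXIT | p1:(2,2)->(1,2) | p2:(3,4)->(2,4) | p3:(1,1)->(1,0)->EXIT
Step 4: p0:escaped | p1:(1,2)->(0,2)->EXIT | p2:(2,4)->(1,4) | p3:escaped
Step 5: p0:escaped | p1:escaped | p2:(1,4)->(0,4) | p3:escaped
Step 6: p0:escaped | p1:escaped | p2:(0,4)->(0,3) | p3:escaped
Step 7: p0:escaped | p1:escaped | p2:(0,3)->(0,2)->EXIT | p3:escaped
Exit steps: [3, 4, 7, 3]
First to escape: p0 at step 3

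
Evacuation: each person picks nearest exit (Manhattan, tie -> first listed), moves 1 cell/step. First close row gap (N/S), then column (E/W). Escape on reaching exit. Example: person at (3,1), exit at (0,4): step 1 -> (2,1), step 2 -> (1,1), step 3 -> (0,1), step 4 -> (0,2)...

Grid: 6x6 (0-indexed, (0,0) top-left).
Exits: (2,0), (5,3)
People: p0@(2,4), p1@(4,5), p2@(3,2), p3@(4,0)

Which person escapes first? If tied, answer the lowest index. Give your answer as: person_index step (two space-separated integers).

Step 1: p0:(2,4)->(2,3) | p1:(4,5)->(5,5) | p2:(3,2)->(2,2) | p3:(4,0)->(3,0)
Step 2: p0:(2,3)->(2,2) | p1:(5,5)->(5,4) | p2:(2,2)->(2,1) | p3:(3,0)->(2,0)->EXIT
Step 3: p0:(2,2)->(2,1) | p1:(5,4)->(5,3)->EXIT | p2:(2,1)->(2,0)->EXIT | p3:escaped
Step 4: p0:(2,1)->(2,0)->EXIT | p1:escaped | p2:escaped | p3:escaped
Exit steps: [4, 3, 3, 2]
First to escape: p3 at step 2

Answer: 3 2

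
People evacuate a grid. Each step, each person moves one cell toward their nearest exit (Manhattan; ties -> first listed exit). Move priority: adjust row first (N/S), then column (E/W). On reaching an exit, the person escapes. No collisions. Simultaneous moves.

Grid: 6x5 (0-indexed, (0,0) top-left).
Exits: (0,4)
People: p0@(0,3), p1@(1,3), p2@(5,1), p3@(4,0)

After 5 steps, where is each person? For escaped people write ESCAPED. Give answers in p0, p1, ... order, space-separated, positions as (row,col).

Step 1: p0:(0,3)->(0,4)->EXIT | p1:(1,3)->(0,3) | p2:(5,1)->(4,1) | p3:(4,0)->(3,0)
Step 2: p0:escaped | p1:(0,3)->(0,4)->EXIT | p2:(4,1)->(3,1) | p3:(3,0)->(2,0)
Step 3: p0:escaped | p1:escaped | p2:(3,1)->(2,1) | p3:(2,0)->(1,0)
Step 4: p0:escaped | p1:escaped | p2:(2,1)->(1,1) | p3:(1,0)->(0,0)
Step 5: p0:escaped | p1:escaped | p2:(1,1)->(0,1) | p3:(0,0)->(0,1)

ESCAPED ESCAPED (0,1) (0,1)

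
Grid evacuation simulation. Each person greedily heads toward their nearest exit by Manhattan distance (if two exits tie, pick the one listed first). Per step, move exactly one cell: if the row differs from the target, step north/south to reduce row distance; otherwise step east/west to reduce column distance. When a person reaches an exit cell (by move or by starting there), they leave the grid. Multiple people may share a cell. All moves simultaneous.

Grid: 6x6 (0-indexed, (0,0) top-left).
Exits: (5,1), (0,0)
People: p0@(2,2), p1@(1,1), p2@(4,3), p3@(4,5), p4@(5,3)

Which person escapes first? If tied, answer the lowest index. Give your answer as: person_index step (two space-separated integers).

Answer: 1 2

Derivation:
Step 1: p0:(2,2)->(3,2) | p1:(1,1)->(0,1) | p2:(4,3)->(5,3) | p3:(4,5)->(5,5) | p4:(5,3)->(5,2)
Step 2: p0:(3,2)->(4,2) | p1:(0,1)->(0,0)->EXIT | p2:(5,3)->(5,2) | p3:(5,5)->(5,4) | p4:(5,2)->(5,1)->EXIT
Step 3: p0:(4,2)->(5,2) | p1:escaped | p2:(5,2)->(5,1)->EXIT | p3:(5,4)->(5,3) | p4:escaped
Step 4: p0:(5,2)->(5,1)->EXIT | p1:escaped | p2:escaped | p3:(5,3)->(5,2) | p4:escaped
Step 5: p0:escaped | p1:escaped | p2:escaped | p3:(5,2)->(5,1)->EXIT | p4:escaped
Exit steps: [4, 2, 3, 5, 2]
First to escape: p1 at step 2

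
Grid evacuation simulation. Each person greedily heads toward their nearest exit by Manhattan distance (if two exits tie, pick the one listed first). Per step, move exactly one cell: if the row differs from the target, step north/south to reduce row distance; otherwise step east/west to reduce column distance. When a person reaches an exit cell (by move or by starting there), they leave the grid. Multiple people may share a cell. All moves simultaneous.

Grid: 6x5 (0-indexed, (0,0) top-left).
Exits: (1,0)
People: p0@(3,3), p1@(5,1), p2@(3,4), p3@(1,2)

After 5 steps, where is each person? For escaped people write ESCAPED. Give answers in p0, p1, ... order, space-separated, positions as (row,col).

Step 1: p0:(3,3)->(2,3) | p1:(5,1)->(4,1) | p2:(3,4)->(2,4) | p3:(1,2)->(1,1)
Step 2: p0:(2,3)->(1,3) | p1:(4,1)->(3,1) | p2:(2,4)->(1,4) | p3:(1,1)->(1,0)->EXIT
Step 3: p0:(1,3)->(1,2) | p1:(3,1)->(2,1) | p2:(1,4)->(1,3) | p3:escaped
Step 4: p0:(1,2)->(1,1) | p1:(2,1)->(1,1) | p2:(1,3)->(1,2) | p3:escaped
Step 5: p0:(1,1)->(1,0)->EXIT | p1:(1,1)->(1,0)->EXIT | p2:(1,2)->(1,1) | p3:escaped

ESCAPED ESCAPED (1,1) ESCAPED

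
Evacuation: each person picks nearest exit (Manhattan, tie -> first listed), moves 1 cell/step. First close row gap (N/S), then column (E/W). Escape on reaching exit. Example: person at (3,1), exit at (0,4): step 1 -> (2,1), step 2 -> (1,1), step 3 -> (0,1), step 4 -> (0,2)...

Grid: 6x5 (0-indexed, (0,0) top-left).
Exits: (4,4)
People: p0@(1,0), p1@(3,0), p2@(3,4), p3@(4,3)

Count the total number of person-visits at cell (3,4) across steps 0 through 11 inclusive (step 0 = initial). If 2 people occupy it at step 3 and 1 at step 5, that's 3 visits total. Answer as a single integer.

Answer: 1

Derivation:
Step 0: p0@(1,0) p1@(3,0) p2@(3,4) p3@(4,3) -> at (3,4): 1 [p2], cum=1
Step 1: p0@(2,0) p1@(4,0) p2@ESC p3@ESC -> at (3,4): 0 [-], cum=1
Step 2: p0@(3,0) p1@(4,1) p2@ESC p3@ESC -> at (3,4): 0 [-], cum=1
Step 3: p0@(4,0) p1@(4,2) p2@ESC p3@ESC -> at (3,4): 0 [-], cum=1
Step 4: p0@(4,1) p1@(4,3) p2@ESC p3@ESC -> at (3,4): 0 [-], cum=1
Step 5: p0@(4,2) p1@ESC p2@ESC p3@ESC -> at (3,4): 0 [-], cum=1
Step 6: p0@(4,3) p1@ESC p2@ESC p3@ESC -> at (3,4): 0 [-], cum=1
Step 7: p0@ESC p1@ESC p2@ESC p3@ESC -> at (3,4): 0 [-], cum=1
Total visits = 1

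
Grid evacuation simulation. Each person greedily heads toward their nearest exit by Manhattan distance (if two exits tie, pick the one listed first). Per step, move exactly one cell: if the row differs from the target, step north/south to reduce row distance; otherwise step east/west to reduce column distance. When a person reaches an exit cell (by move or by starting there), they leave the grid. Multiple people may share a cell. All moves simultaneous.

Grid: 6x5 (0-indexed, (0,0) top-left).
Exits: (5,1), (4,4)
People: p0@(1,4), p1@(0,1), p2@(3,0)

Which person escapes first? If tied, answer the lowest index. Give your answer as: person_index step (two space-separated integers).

Step 1: p0:(1,4)->(2,4) | p1:(0,1)->(1,1) | p2:(3,0)->(4,0)
Step 2: p0:(2,4)->(3,4) | p1:(1,1)->(2,1) | p2:(4,0)->(5,0)
Step 3: p0:(3,4)->(4,4)->EXIT | p1:(2,1)->(3,1) | p2:(5,0)->(5,1)->EXIT
Step 4: p0:escaped | p1:(3,1)->(4,1) | p2:escaped
Step 5: p0:escaped | p1:(4,1)->(5,1)->EXIT | p2:escaped
Exit steps: [3, 5, 3]
First to escape: p0 at step 3

Answer: 0 3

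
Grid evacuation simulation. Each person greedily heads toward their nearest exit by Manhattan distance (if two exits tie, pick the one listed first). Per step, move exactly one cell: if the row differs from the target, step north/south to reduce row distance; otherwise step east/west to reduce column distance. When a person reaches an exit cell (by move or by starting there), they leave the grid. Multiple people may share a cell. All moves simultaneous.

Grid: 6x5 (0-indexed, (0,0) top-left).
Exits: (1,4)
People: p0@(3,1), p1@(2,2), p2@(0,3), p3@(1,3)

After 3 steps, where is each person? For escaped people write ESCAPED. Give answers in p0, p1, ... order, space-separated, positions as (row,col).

Step 1: p0:(3,1)->(2,1) | p1:(2,2)->(1,2) | p2:(0,3)->(1,3) | p3:(1,3)->(1,4)->EXIT
Step 2: p0:(2,1)->(1,1) | p1:(1,2)->(1,3) | p2:(1,3)->(1,4)->EXIT | p3:escaped
Step 3: p0:(1,1)->(1,2) | p1:(1,3)->(1,4)->EXIT | p2:escaped | p3:escaped

(1,2) ESCAPED ESCAPED ESCAPED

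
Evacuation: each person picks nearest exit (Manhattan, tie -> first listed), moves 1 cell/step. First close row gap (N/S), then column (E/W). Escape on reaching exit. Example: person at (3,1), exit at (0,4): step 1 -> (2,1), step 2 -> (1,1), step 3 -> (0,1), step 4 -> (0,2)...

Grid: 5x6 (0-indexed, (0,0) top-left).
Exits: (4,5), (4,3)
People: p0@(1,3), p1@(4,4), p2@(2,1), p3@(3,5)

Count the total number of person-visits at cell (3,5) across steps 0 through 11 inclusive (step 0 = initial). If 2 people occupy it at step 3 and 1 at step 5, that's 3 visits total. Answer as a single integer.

Answer: 1

Derivation:
Step 0: p0@(1,3) p1@(4,4) p2@(2,1) p3@(3,5) -> at (3,5): 1 [p3], cum=1
Step 1: p0@(2,3) p1@ESC p2@(3,1) p3@ESC -> at (3,5): 0 [-], cum=1
Step 2: p0@(3,3) p1@ESC p2@(4,1) p3@ESC -> at (3,5): 0 [-], cum=1
Step 3: p0@ESC p1@ESC p2@(4,2) p3@ESC -> at (3,5): 0 [-], cum=1
Step 4: p0@ESC p1@ESC p2@ESC p3@ESC -> at (3,5): 0 [-], cum=1
Total visits = 1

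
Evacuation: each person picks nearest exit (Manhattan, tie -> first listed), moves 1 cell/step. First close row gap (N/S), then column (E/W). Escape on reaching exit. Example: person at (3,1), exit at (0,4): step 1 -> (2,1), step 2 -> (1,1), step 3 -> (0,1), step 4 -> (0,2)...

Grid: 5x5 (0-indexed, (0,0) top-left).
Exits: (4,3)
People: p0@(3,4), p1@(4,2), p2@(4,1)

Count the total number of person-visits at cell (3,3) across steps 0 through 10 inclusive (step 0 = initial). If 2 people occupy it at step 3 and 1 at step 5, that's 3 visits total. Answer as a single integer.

Answer: 0

Derivation:
Step 0: p0@(3,4) p1@(4,2) p2@(4,1) -> at (3,3): 0 [-], cum=0
Step 1: p0@(4,4) p1@ESC p2@(4,2) -> at (3,3): 0 [-], cum=0
Step 2: p0@ESC p1@ESC p2@ESC -> at (3,3): 0 [-], cum=0
Total visits = 0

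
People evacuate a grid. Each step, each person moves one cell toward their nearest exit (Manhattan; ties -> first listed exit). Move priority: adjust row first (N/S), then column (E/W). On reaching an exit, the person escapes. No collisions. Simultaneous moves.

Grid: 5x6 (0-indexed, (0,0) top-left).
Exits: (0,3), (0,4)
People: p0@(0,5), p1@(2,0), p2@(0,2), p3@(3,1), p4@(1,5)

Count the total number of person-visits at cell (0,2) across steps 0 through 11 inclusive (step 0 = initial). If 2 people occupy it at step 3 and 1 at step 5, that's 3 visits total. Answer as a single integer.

Answer: 3

Derivation:
Step 0: p0@(0,5) p1@(2,0) p2@(0,2) p3@(3,1) p4@(1,5) -> at (0,2): 1 [p2], cum=1
Step 1: p0@ESC p1@(1,0) p2@ESC p3@(2,1) p4@(0,5) -> at (0,2): 0 [-], cum=1
Step 2: p0@ESC p1@(0,0) p2@ESC p3@(1,1) p4@ESC -> at (0,2): 0 [-], cum=1
Step 3: p0@ESC p1@(0,1) p2@ESC p3@(0,1) p4@ESC -> at (0,2): 0 [-], cum=1
Step 4: p0@ESC p1@(0,2) p2@ESC p3@(0,2) p4@ESC -> at (0,2): 2 [p1,p3], cum=3
Step 5: p0@ESC p1@ESC p2@ESC p3@ESC p4@ESC -> at (0,2): 0 [-], cum=3
Total visits = 3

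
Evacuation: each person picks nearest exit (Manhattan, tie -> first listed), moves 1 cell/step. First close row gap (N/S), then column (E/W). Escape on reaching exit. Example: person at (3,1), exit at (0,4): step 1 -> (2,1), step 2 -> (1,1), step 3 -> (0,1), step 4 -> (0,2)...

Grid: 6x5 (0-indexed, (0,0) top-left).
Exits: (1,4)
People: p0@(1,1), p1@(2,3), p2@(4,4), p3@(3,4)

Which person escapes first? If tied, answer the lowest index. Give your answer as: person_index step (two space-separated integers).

Answer: 1 2

Derivation:
Step 1: p0:(1,1)->(1,2) | p1:(2,3)->(1,3) | p2:(4,4)->(3,4) | p3:(3,4)->(2,4)
Step 2: p0:(1,2)->(1,3) | p1:(1,3)->(1,4)->EXIT | p2:(3,4)->(2,4) | p3:(2,4)->(1,4)->EXIT
Step 3: p0:(1,3)->(1,4)->EXIT | p1:escaped | p2:(2,4)->(1,4)->EXIT | p3:escaped
Exit steps: [3, 2, 3, 2]
First to escape: p1 at step 2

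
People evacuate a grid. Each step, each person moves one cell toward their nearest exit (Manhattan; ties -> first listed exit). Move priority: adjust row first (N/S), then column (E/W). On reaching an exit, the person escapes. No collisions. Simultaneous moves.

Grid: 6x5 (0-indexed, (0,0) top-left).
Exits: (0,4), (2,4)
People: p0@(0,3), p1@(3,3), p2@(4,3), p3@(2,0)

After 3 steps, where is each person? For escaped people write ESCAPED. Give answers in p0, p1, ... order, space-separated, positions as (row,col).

Step 1: p0:(0,3)->(0,4)->EXIT | p1:(3,3)->(2,3) | p2:(4,3)->(3,3) | p3:(2,0)->(2,1)
Step 2: p0:escaped | p1:(2,3)->(2,4)->EXIT | p2:(3,3)->(2,3) | p3:(2,1)->(2,2)
Step 3: p0:escaped | p1:escaped | p2:(2,3)->(2,4)->EXIT | p3:(2,2)->(2,3)

ESCAPED ESCAPED ESCAPED (2,3)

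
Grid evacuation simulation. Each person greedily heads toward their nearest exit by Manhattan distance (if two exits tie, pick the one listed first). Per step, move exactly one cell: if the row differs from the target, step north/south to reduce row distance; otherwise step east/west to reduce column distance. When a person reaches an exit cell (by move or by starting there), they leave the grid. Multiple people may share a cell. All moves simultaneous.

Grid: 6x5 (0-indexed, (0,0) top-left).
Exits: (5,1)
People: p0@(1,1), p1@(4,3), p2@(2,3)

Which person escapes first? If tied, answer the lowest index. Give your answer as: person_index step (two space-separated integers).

Step 1: p0:(1,1)->(2,1) | p1:(4,3)->(5,3) | p2:(2,3)->(3,3)
Step 2: p0:(2,1)->(3,1) | p1:(5,3)->(5,2) | p2:(3,3)->(4,3)
Step 3: p0:(3,1)->(4,1) | p1:(5,2)->(5,1)->EXIT | p2:(4,3)->(5,3)
Step 4: p0:(4,1)->(5,1)->EXIT | p1:escaped | p2:(5,3)->(5,2)
Step 5: p0:escaped | p1:escaped | p2:(5,2)->(5,1)->EXIT
Exit steps: [4, 3, 5]
First to escape: p1 at step 3

Answer: 1 3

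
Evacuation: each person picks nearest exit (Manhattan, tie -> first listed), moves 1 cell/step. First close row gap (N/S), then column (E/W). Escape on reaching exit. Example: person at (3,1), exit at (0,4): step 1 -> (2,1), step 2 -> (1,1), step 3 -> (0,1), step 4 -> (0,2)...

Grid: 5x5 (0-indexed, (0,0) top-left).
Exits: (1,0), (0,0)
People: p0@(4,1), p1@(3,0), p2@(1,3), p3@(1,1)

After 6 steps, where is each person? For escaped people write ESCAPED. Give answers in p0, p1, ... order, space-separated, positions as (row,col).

Step 1: p0:(4,1)->(3,1) | p1:(3,0)->(2,0) | p2:(1,3)->(1,2) | p3:(1,1)->(1,0)->EXIT
Step 2: p0:(3,1)->(2,1) | p1:(2,0)->(1,0)->EXIT | p2:(1,2)->(1,1) | p3:escaped
Step 3: p0:(2,1)->(1,1) | p1:escaped | p2:(1,1)->(1,0)->EXIT | p3:escaped
Step 4: p0:(1,1)->(1,0)->EXIT | p1:escaped | p2:escaped | p3:escaped

ESCAPED ESCAPED ESCAPED ESCAPED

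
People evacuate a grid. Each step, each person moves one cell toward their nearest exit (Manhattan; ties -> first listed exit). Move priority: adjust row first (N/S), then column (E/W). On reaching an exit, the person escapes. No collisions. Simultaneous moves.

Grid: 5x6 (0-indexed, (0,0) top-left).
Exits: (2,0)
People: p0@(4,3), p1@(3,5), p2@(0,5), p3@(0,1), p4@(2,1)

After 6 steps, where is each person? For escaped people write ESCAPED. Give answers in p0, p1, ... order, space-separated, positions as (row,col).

Step 1: p0:(4,3)->(3,3) | p1:(3,5)->(2,5) | p2:(0,5)->(1,5) | p3:(0,1)->(1,1) | p4:(2,1)->(2,0)->EXIT
Step 2: p0:(3,3)->(2,3) | p1:(2,5)->(2,4) | p2:(1,5)->(2,5) | p3:(1,1)->(2,1) | p4:escaped
Step 3: p0:(2,3)->(2,2) | p1:(2,4)->(2,3) | p2:(2,5)->(2,4) | p3:(2,1)->(2,0)->EXIT | p4:escaped
Step 4: p0:(2,2)->(2,1) | p1:(2,3)->(2,2) | p2:(2,4)->(2,3) | p3:escaped | p4:escaped
Step 5: p0:(2,1)->(2,0)->EXIT | p1:(2,2)->(2,1) | p2:(2,3)->(2,2) | p3:escaped | p4:escaped
Step 6: p0:escaped | p1:(2,1)->(2,0)->EXIT | p2:(2,2)->(2,1) | p3:escaped | p4:escaped

ESCAPED ESCAPED (2,1) ESCAPED ESCAPED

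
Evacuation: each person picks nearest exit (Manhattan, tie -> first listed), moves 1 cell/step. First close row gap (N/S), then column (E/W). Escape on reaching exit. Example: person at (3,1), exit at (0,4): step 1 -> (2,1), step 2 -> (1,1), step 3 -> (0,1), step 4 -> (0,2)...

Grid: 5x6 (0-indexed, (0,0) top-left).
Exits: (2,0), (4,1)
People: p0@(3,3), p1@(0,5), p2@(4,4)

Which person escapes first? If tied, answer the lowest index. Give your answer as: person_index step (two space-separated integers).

Step 1: p0:(3,3)->(4,3) | p1:(0,5)->(1,5) | p2:(4,4)->(4,3)
Step 2: p0:(4,3)->(4,2) | p1:(1,5)->(2,5) | p2:(4,3)->(4,2)
Step 3: p0:(4,2)->(4,1)->EXIT | p1:(2,5)->(2,4) | p2:(4,2)->(4,1)->EXIT
Step 4: p0:escaped | p1:(2,4)->(2,3) | p2:escaped
Step 5: p0:escaped | p1:(2,3)->(2,2) | p2:escaped
Step 6: p0:escaped | p1:(2,2)->(2,1) | p2:escaped
Step 7: p0:escaped | p1:(2,1)->(2,0)->EXIT | p2:escaped
Exit steps: [3, 7, 3]
First to escape: p0 at step 3

Answer: 0 3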